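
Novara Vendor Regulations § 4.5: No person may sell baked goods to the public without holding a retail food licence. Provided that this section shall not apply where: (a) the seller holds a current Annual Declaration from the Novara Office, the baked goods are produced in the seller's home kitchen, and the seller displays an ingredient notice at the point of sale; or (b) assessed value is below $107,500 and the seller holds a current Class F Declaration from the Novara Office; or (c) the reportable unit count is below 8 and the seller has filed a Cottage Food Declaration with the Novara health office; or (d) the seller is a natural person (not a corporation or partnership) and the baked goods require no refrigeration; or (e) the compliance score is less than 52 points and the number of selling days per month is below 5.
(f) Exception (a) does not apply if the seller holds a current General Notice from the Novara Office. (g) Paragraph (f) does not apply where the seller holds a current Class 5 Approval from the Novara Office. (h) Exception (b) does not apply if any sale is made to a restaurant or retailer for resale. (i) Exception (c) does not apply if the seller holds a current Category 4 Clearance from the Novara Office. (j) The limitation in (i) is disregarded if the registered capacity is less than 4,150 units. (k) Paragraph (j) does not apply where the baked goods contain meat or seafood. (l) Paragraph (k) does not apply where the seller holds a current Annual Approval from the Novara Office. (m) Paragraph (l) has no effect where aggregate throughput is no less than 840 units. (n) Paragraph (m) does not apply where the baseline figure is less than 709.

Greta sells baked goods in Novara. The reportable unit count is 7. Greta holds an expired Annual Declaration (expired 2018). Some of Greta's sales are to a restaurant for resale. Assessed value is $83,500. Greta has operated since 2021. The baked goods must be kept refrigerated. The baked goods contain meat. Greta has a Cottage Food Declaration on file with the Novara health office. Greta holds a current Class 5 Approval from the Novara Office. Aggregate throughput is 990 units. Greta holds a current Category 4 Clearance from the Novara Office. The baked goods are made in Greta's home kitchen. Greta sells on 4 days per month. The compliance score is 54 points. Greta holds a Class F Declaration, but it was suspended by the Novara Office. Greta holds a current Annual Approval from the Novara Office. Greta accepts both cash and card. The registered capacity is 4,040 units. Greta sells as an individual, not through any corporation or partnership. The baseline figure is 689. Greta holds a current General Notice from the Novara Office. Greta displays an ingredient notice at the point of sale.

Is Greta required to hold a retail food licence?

Exception (a) fails — the Annual Declaration is not current.
Exception (b) requires that the seller holds a current Class F Declaration from the Novara Office; but the Class F Declaration is not current, so (b) is unavailable.
All of (c)'s requirements are met (the reportable unit count is 7, below the 8 limit; a Cottage Food Declaration is on file). Considering the limiting provisions: (i) would limit (c) — a current Category 4 Clearance is held — but (j) sets (i) aside: (j) operates against (i): the registered capacity is 4,040 units, less than the 4,150 units limit. (k) applies (the baked goods contain meat), but is set aside by (l): (l) operates against (k): a current Annual Approval is held. (m) would limit (l) — aggregate throughput is 990 units, meeting the 840 units threshold — but (n) sets (m) aside: (n) is engaged — the baseline figure is 689, less than the 709 limit. Exception (c) stands.
Exception (d) fails — the baked goods require refrigeration.
Exception (e) does not apply: the compliance score is 54 points, not less than 52 points.

No — exception (c) applies; Greta is not required to hold a retail food licence.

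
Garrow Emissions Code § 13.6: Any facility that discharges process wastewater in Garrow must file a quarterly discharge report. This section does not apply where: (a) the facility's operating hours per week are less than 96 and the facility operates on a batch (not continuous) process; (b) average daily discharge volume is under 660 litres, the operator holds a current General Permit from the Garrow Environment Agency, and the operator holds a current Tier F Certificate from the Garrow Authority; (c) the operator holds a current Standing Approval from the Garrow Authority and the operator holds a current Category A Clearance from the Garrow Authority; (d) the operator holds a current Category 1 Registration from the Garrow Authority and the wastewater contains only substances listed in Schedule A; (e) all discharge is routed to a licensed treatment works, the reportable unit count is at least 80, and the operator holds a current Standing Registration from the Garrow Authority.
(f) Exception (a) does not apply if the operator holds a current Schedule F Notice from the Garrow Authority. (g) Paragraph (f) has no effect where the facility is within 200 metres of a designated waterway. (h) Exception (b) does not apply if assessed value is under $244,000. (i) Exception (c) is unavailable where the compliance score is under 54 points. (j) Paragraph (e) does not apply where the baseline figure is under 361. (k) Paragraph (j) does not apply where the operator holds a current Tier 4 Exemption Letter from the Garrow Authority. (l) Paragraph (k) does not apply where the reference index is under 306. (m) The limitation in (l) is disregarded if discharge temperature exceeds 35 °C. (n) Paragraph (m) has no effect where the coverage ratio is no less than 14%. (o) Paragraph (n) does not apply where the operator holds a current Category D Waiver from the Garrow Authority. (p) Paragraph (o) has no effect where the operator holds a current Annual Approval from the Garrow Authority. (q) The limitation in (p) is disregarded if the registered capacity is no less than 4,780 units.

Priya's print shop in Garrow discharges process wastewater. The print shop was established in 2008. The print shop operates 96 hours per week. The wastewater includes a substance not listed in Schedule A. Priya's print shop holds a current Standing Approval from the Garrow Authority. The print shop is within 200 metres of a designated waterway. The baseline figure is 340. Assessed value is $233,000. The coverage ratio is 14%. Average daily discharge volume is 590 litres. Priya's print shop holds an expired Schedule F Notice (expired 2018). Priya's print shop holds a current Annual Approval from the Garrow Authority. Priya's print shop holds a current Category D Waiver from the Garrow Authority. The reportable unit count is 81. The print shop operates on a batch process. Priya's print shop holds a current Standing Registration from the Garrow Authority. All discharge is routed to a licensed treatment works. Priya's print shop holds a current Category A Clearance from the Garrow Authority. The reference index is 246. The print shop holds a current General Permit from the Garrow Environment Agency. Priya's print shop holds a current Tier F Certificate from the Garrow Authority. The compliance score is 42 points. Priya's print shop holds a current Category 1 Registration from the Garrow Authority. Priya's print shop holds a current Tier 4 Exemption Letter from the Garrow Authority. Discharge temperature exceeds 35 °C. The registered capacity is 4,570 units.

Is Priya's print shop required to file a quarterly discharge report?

Yes — Priya's print shop must file a quarterly discharge report.

Exception (a) requires that the facility's operating hours per week are less than 96; but the facility's operating hours per week are 96, not less than 96, so (a) is unavailable.
All of (b)'s requirements are met (average daily discharge volume is 590 litres, under the 660 litres limit; a current General Permit is held; a current Tier F Certificate is held). But: (h) applies — assessed value is $233,000, under the $244,000 limit. So (b) is unavailable.
Exception (c) is satisfied on its face — a current Standing Approval is held; a current Category A Clearance is held. But applying paragraph (i): (i) operates against (c): the compliance score is 42 points, under the 54 points limit. (c) is therefore removed.
Exception (d) requires that the wastewater contains only substances listed in Schedule A; but the wastewater includes a non-Schedule-A substance, so (d) is unavailable.
Exception (e)'s conditions are all satisfied: discharge is routed to a licensed treatment works; the reportable unit count is 81, meeting the 80 threshold; a current Standing Registration is held. But: (j) applies — the baseline figure is 340, under the 361 limit. (k) would limit (j) — a current Tier 4 Exemption Letter is held — but (l) sets (k) aside: (l) is triggered — the reference index is 246, under the 306 limit. (m) would limit (l) — discharge temperature exceeds 35 °C — but (n) sets (m) aside: (n) operates against (m): the coverage ratio is 14%, meeting the 14% threshold. (o) would limit (n) — a current Category D Waiver is held — but (p) sets (o) aside: (p) operates against (o): a current Annual Approval is held. (q), which would lift (p), is inapplicable — the registered capacity is 4,570 units, short of 4,780 units. Exception (e) does not apply.
None of the exceptions is available; § 13.6 applies in full.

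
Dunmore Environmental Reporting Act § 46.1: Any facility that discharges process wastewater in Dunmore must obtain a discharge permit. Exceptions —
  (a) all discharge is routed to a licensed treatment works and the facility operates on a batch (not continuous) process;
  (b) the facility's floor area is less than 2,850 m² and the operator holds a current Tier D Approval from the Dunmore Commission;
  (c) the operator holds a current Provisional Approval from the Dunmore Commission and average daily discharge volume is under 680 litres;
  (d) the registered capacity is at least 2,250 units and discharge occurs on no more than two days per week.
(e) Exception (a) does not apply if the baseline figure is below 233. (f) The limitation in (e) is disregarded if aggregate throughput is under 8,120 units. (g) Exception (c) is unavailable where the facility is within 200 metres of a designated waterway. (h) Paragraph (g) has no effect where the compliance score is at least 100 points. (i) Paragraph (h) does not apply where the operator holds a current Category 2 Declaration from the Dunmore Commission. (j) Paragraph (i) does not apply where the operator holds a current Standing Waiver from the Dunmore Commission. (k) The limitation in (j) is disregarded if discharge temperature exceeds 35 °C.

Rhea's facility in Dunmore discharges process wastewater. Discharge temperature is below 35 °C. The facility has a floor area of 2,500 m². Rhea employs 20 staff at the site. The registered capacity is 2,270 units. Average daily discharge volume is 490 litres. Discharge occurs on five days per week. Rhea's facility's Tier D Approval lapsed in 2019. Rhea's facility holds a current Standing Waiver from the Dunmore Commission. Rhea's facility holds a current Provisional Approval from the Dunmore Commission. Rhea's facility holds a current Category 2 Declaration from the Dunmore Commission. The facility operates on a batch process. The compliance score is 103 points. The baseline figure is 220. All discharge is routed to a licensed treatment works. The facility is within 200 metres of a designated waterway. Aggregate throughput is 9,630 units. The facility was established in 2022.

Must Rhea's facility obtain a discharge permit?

Exception (a) is satisfied on its face — discharge is routed to a licensed treatment works; the facility operates on a batch process. But applying paragraphs (e)–(f): (e) is triggered — the baseline figure is 220, below the 233 limit. (f) is not triggered (aggregate throughput is 9,630 units, not under 8,120 units), so (e) stands. (a) is therefore removed.
Exception (b) requires that the operator holds a current Tier D Approval from the Dunmore Commission; but the Tier D Approval is not current, so (b) is unavailable.
Exception (c)'s conditions are all satisfied: a current Provisional Approval is held; average daily discharge volume is 490 litres, under the 680 litres limit. Applying paragraphs (g)–(k): (g) is engaged (the facility is within 200 m of a designated waterway), but yields to (h): (h) operates against (g): the compliance score is 103 points, meeting the 100 points threshold. (i) is engaged (a current Category 2 Declaration is held), but is itself disapplied by (j): (j) operates against (i): a current Standing Waiver is held. (k), which would lift (j), is not triggered — discharge temperature is below 35 °C. So (c) applies.
Exception (d) does not apply: discharge occurs on five days per week.

No — exception (c) applies; Rhea's facility is not required to obtain a discharge permit.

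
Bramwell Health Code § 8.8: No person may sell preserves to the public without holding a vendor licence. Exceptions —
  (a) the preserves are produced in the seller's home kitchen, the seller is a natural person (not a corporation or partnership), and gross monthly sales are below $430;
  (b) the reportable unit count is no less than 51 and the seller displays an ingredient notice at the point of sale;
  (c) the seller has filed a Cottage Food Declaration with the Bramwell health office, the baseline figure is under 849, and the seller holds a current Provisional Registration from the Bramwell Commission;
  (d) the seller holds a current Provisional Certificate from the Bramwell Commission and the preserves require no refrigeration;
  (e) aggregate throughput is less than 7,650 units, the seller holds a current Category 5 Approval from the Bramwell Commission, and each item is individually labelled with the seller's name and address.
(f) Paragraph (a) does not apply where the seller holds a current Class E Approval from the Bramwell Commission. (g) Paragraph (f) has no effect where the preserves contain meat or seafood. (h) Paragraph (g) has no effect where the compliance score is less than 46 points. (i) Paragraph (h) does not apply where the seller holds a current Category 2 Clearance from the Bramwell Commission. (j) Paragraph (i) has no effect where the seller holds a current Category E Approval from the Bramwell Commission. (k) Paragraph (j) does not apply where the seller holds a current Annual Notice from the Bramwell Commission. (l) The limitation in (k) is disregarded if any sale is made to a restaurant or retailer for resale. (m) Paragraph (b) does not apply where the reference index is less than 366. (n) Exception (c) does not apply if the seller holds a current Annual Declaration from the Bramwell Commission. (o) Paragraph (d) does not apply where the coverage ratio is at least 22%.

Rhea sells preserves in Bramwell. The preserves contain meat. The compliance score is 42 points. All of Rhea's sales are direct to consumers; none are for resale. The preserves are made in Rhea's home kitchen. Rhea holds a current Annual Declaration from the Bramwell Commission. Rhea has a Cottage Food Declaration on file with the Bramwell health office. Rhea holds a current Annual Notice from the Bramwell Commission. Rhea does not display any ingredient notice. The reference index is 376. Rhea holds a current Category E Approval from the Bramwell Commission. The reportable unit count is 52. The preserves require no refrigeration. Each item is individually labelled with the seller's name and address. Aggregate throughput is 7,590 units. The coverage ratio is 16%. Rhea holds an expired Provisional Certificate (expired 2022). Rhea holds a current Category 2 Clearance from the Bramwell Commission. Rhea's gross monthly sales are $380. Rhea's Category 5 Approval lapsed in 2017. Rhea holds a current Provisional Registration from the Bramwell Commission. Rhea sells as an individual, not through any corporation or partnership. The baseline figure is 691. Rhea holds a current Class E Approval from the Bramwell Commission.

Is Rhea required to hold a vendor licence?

No — exception (a) applies; Rhea is not required to hold a vendor licence.

All of (a)'s requirements are met (the preserves are home-kitchen produced; the seller is a natural person; gross monthly sales are $380, below the $430 limit). Under paragraphs (f)–(l): (f) would limit (a) — a current Class E Approval is held — but (g) sets (f) aside: (g) operates against (f): the preserves contain meat. (h) applies (the compliance score is 42 points, less than the 46 points limit), but is set aside by (i): (i) is engaged — a current Category 2 Clearance is held. (j) would limit (i) — a current Category E Approval is held — but (k) sets (j) aside: (k) operates against (j): a current Annual Notice is held. (l) is inapplicable (no sales are for resale), so (k) stands. So (a) applies.
Exception (b) fails — no ingredient notice is displayed.
All of (c)'s requirements are met (a Cottage Food Declaration is on file; the baseline figure is 691, under the 849 limit; a current Provisional Registration is held). However, paragraph (n) must be considered: (n) operates against (c): a current Annual Declaration is held. Exception (c) does not apply.
Exception (d) requires that the seller holds a current Provisional Certificate from the Bramwell Commission; but there is no Provisional Certificate in force, so (d) is unavailable.
Exception (e) fails — there is no Category 5 Approval in force.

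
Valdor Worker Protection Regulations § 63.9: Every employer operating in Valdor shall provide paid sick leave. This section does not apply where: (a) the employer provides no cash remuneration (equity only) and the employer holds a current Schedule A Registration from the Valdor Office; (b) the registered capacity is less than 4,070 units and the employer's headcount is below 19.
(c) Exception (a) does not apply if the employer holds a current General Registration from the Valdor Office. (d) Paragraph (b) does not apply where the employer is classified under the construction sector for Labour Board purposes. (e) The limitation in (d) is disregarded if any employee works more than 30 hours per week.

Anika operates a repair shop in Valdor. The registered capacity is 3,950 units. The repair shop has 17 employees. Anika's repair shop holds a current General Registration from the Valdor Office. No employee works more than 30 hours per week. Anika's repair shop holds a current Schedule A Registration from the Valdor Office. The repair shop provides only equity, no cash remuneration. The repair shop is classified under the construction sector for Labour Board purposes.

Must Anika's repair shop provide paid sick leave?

Exception (a)'s conditions are all satisfied: remuneration is equity-only; a current Schedule A Registration is held. However, paragraph (c) must be considered: (c) operates against (a): a current General Registration is held. So (a) is unavailable.
Exception (b)'s conditions are all satisfied: the registered capacity is 3,950 units, less than the 4,070 units limit; the employer's headcount is 17, below the 19 limit. Turning to paragraphs (d)–(e): (d) operates against (b): the repair shop is classified under the construction sector. (e) is not triggered (no employee exceeds 30 hours/week), so (d) stands. So (b) is unavailable.
No exception applies. The general rule governs.

Yes — Anika's repair shop must provide paid sick leave.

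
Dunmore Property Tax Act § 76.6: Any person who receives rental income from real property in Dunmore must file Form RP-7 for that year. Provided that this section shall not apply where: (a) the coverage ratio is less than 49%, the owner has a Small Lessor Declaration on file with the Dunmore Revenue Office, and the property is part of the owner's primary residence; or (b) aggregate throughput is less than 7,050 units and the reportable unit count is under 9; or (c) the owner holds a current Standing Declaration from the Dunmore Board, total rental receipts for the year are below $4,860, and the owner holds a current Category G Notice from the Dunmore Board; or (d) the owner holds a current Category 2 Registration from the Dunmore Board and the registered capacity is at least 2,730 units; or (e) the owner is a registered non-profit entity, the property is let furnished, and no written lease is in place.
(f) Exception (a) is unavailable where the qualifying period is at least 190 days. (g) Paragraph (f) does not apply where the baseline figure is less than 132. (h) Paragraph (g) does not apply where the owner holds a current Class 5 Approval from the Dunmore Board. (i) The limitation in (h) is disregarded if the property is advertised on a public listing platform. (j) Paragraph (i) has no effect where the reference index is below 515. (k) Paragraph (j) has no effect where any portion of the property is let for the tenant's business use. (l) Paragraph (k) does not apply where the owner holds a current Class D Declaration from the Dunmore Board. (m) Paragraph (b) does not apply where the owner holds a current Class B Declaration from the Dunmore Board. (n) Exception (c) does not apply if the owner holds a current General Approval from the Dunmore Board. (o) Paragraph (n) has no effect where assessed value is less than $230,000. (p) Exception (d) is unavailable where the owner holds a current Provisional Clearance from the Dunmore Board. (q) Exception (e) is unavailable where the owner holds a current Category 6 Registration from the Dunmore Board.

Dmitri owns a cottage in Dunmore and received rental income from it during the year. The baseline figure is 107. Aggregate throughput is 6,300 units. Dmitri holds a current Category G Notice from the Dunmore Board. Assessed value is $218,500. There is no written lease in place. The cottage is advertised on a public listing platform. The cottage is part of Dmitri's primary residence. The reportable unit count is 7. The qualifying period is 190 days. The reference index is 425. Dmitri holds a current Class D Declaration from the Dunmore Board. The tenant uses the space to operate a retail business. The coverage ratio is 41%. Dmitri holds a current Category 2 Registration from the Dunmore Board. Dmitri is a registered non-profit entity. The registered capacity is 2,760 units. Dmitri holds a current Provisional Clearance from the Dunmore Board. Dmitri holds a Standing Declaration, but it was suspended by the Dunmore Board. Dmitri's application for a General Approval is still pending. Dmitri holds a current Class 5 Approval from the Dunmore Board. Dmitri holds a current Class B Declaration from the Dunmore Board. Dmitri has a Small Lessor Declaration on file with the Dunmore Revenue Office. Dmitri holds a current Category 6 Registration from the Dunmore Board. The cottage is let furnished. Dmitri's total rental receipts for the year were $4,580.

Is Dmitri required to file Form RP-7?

Yes — Dmitri must file Form RP-7.

All of (a)'s requirements are met (the coverage ratio is 41%, less than the 49% limit; a Small Lessor Declaration is on file; the cottage is part of the primary residence). However, paragraphs (f)–(l) must be considered: (f) operates against (a): the qualifying period is 190 days, meeting the 190 days threshold. (g) would limit (f) — the baseline figure is 107, less than the 132 limit — but (h) sets (g) aside: (h) operates against (g): a current Class 5 Approval is held. (i) would limit (h) — the property is publicly advertised — but (j) sets (i) aside: (j) applies — the reference index is 425, below the 515 limit. (k) is engaged (the space is let for business use), but yields to (l): (l) operates — a current Class D Declaration is held. Exception (a) does not apply.
All of (b)'s requirements are met (aggregate throughput is 6,300 units, less than the 7,050 units limit; the reportable unit count is 7, under the 9 limit). But: (m) operates against (b): a current Class B Declaration is held. Exception (b) does not apply.
Exception (c) fails — there is no Standing Declaration in force.
Exception (d)'s conditions are all satisfied: a current Category 2 Registration is held; the registered capacity is 2,760 units, meeting the 2,730 units threshold. But applying paragraph (p): (p) operates against (d): a current Provisional Clearance is held. (d) is therefore removed.
Exception (e): Dmitri is a registered non-profit; the property is let furnished; there is no written lease — every condition holds. However, paragraph (q) must be considered: (q) operates against (e): a current Category 6 Registration is held. (e) is therefore removed.
No exception displaces § 76.6.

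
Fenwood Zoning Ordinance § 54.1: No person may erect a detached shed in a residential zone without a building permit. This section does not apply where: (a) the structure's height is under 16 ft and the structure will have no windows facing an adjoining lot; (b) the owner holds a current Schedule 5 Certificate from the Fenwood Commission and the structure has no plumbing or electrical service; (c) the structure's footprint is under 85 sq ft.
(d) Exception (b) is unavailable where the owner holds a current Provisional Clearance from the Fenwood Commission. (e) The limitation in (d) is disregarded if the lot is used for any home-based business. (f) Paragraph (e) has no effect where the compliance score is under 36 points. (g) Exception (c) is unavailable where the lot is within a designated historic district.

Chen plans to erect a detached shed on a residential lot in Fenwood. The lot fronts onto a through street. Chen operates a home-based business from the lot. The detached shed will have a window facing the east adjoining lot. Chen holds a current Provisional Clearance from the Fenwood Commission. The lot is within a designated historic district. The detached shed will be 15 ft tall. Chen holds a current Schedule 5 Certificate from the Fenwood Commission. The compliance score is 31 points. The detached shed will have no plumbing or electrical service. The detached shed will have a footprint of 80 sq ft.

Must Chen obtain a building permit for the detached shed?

Exception (a) requires that the structure will have no windows facing an adjoining lot; but a window faces an adjoining lot, so (a) is unavailable.
Exception (b) is satisfied on its face — a current Schedule 5 Certificate is held; there is no plumbing or electrical service. But applying paragraphs (d)–(f): (d) operates against (b): a current Provisional Clearance is held. (e) applies (a home-based business operates on the lot), but is overridden by (f): (f) operates against (e): the compliance score is 31 points, under the 36 points limit. So (b) is unavailable.
Exception (c) is satisfied on its face — the structure's footprint is 80 sq ft, under the 85 sq ft limit. However, paragraph (g) must be considered: (g) operates — the lot is in a historic district. So (c) is unavailable.
No exception applies. The general rule governs.

Yes — Chen must obtain a building permit.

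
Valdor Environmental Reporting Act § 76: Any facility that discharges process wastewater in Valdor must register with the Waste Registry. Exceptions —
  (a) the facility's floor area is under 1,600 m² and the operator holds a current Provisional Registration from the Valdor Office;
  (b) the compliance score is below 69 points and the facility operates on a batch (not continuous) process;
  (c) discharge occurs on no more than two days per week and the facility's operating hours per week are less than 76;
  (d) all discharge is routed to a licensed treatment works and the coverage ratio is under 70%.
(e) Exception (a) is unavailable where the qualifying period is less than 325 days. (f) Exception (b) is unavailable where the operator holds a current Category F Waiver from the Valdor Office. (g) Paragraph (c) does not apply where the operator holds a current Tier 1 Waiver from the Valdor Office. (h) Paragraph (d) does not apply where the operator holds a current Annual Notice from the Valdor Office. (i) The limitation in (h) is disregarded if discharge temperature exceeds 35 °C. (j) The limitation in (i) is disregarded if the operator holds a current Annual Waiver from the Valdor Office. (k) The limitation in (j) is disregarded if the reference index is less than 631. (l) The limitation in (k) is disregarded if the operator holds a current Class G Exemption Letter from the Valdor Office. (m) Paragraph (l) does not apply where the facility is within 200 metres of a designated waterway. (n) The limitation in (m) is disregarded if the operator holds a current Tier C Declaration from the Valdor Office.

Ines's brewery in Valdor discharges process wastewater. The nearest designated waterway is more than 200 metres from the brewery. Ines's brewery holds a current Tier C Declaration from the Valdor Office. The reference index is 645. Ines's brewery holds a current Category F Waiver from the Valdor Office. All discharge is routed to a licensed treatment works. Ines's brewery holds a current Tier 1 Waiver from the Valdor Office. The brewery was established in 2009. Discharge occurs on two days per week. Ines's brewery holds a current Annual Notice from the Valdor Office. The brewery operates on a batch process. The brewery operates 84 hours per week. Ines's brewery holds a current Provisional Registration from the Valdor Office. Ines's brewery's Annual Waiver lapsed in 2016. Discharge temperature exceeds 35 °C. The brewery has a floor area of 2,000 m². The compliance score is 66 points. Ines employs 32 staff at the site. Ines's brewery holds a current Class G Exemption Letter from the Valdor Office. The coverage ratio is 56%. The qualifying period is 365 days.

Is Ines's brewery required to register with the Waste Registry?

No — exception (d) applies; Ines's brewery is not required to register with the Waste Registry.

Exception (a) fails — the facility's floor area is 2,000 m², not under 1,600 m².
Exception (b) is satisfied on its face — the compliance score is 66 points, below the 69 points limit; the facility operates on a batch process. Turning to paragraph (f): (f) is engaged — a current Category F Waiver is held. (b) is therefore removed.
Exception (c) does not apply: the facility's operating hours per week are 84, not less than 76.
All of (d)'s requirements are met (discharge is routed to a licensed treatment works; the coverage ratio is 56%, under the 70% limit). Under paragraphs (h)–(n): (h) operates (a current Annual Notice is held), but yields to (i): (i) is triggered — discharge temperature exceeds 35 °C. (j) does not operate here (there is no Annual Waiver in force), so (i) stands. So (d) applies.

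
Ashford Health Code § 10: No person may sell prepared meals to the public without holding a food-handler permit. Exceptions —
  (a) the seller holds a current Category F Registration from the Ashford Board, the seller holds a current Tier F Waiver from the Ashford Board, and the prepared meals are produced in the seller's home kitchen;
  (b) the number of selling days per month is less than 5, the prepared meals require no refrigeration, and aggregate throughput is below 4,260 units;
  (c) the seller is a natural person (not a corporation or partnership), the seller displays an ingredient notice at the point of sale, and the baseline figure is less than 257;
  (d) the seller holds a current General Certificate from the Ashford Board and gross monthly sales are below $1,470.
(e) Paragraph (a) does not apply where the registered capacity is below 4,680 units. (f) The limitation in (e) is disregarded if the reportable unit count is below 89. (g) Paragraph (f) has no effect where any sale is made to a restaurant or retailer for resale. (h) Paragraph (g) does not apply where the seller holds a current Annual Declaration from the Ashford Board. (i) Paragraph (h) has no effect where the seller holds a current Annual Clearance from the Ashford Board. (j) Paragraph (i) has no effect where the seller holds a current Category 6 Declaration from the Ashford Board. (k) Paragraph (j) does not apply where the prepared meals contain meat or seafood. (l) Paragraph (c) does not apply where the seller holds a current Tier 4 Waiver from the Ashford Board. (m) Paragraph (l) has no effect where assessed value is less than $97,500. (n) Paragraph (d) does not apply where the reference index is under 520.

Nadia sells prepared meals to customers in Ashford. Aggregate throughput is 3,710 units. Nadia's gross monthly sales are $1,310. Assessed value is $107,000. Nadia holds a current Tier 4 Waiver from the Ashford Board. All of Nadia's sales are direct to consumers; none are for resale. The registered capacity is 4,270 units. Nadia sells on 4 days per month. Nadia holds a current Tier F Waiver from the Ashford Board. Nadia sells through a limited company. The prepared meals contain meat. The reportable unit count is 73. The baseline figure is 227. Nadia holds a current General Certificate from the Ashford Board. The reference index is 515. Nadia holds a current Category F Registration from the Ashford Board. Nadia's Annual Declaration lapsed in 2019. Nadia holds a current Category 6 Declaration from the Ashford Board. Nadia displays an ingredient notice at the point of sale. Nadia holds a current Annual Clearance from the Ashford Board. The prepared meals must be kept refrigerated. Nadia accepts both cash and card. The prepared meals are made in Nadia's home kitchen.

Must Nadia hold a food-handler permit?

Exception (a): a current Category F Registration is held; a current Tier F Waiver is held; the prepared meals are home-kitchen produced — every condition holds. Applying paragraphs (e)–(k): (e) is engaged (the registered capacity is 4,270 units, below the 4,680 units limit), but yields to (f): (f) operates — the reportable unit count is 73, below the 89 limit. (g) does not operate here (no sales are for resale), so (f) stands. (a) remains available.
Exception (b) does not apply: the prepared meals require refrigeration.
Exception (c) requires that the seller is a natural person (not a corporation or partnership); but the seller operates through a limited company, so (c) is unavailable.
Exception (d)'s conditions are all satisfied: a current General Certificate is held; gross monthly sales are $1,310, below the $1,470 limit. However, paragraph (n) must be considered: (n) operates against (d): the reference index is 515, under the 520 limit. (d) is therefore removed.

No — exception (a) applies; Nadia is not required to hold a food-handler permit.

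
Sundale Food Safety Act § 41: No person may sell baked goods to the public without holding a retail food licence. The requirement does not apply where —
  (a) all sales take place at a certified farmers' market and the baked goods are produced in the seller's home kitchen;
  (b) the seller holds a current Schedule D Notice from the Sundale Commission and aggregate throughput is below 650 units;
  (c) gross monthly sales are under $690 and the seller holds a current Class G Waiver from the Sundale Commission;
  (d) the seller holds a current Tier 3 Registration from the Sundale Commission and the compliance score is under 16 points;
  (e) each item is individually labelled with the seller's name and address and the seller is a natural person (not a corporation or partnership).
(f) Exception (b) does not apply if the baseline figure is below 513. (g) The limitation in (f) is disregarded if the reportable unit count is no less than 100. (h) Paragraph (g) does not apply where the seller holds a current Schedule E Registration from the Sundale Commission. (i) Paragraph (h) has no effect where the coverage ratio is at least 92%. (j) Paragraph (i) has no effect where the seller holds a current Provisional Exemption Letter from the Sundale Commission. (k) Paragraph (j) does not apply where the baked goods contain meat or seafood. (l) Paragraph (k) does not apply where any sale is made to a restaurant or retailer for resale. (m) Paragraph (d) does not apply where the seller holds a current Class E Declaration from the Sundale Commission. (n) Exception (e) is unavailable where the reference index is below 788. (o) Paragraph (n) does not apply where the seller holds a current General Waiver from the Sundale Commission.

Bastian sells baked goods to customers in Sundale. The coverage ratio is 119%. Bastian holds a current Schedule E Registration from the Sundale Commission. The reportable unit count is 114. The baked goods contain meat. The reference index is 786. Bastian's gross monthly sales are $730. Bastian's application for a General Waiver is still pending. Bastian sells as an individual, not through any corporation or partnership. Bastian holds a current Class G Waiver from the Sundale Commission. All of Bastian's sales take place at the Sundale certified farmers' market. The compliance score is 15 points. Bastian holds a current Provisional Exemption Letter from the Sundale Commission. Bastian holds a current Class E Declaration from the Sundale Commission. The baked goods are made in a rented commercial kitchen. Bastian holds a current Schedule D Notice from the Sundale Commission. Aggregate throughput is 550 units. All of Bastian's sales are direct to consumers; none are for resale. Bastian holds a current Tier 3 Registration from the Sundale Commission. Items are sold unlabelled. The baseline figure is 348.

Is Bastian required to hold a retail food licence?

Exception (a) requires that the baked goods are produced in the seller's home kitchen; but the baked goods are made in a commercial kitchen, not a home kitchen, so (a) is unavailable.
Exception (b): a current Schedule D Notice is held; aggregate throughput is 550 units, below the 650 units limit — every condition holds. Applying paragraphs (f)–(l): (f) would limit (b) — the baseline figure is 348, below the 513 limit — but (g) sets (f) aside: (g) operates against (f): the reportable unit count is 114, meeting the 100 threshold. (h) is triggered (a current Schedule E Registration is held), but yields to (i): (i) is engaged — the coverage ratio is 119%, meeting the 92% threshold. (j) would limit (i) — a current Provisional Exemption Letter is held — but (k) sets (j) aside: (k) operates — the baked goods contain meat. (l), which would lift (k), is not triggered — no sales are for resale. Exception (b) stands.
Exception (c) requires that gross monthly sales are under $690; but gross monthly sales are $730, not under $690, so (c) is unavailable.
All of (d)'s requirements are met (a current Tier 3 Registration is held; the compliance score is 15 points, under the 16 points limit). Turning to paragraph (m): (m) is triggered — a current Class E Declaration is held. So (d) is unavailable.
Exception (e) fails — items are sold unlabelled.

No — exception (b) applies; Bastian is not required to hold a retail food licence.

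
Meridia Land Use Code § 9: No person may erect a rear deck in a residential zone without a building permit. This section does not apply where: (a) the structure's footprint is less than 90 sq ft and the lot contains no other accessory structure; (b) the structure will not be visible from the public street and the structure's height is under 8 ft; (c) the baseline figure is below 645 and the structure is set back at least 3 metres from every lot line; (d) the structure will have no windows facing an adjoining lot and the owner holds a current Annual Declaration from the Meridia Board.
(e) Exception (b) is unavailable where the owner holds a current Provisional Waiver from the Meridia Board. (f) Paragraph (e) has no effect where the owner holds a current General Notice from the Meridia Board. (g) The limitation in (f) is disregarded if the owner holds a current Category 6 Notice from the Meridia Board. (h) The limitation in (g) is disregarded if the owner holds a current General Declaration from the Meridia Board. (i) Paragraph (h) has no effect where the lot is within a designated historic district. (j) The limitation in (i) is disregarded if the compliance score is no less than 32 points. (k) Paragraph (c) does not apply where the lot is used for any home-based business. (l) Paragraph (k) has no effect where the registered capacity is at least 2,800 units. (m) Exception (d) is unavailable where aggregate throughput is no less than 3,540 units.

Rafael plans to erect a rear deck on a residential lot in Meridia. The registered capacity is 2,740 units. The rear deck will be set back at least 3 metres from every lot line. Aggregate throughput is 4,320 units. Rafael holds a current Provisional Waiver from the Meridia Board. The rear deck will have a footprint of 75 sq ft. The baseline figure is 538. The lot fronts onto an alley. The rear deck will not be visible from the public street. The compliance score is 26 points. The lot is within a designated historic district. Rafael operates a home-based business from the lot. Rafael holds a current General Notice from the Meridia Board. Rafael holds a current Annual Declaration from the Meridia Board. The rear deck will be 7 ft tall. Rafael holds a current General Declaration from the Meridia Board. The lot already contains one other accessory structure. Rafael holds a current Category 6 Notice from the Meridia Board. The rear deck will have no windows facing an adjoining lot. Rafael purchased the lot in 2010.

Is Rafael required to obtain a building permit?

Yes — Rafael must obtain a building permit.

Exception (a) requires that the lot contains no other accessory structure; but the lot already has another accessory structure, so (a) is unavailable.
Exception (b)'s conditions are all satisfied: the structure will not be visible from the street; the structure's height is 7 ft, under the 8 ft limit. But: (e) applies — a current Provisional Waiver is held. (f) would limit (e) — a current General Notice is held — but (g) sets (f) aside: (g) operates against (f): a current Category 6 Notice is held. (h) operates (a current General Declaration is held), but is itself disapplied by (i): (i) operates against (h): the lot is in a historic district. (j), which would lift (i), is inapplicable — the compliance score is 26 points, short of 32 points. Exception (b) does not apply.
All of (c)'s requirements are met (the baseline figure is 538, below the 645 limit; the setback is at least 3 m on every side). But: (k) operates against (c): a home-based business operates on the lot. (l), which would lift (k), does not operate here — the registered capacity is 2,740 units, short of 2,800 units. (c) is therefore removed.
Exception (d): no windows face an adjoining lot; a current Annual Declaration is held — every condition holds. However, paragraph (m) must be considered: (m) operates against (d): aggregate throughput is 4,320 units, meeting the 3,540 units threshold. (d) is therefore removed.
None of the exceptions is available; § 9 applies in full.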